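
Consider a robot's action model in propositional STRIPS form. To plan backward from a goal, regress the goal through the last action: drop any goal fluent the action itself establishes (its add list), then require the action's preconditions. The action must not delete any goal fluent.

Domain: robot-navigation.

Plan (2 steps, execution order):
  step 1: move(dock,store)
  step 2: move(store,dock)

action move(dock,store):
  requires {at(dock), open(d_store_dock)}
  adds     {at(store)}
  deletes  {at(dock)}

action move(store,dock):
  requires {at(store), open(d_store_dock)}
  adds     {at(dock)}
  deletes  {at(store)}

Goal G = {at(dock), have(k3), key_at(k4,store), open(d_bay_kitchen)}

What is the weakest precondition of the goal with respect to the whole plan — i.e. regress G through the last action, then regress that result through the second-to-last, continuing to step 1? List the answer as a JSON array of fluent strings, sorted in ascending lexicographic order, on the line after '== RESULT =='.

Regress step by step:
  through step 2 (move(store,dock)): drop {at(dock)}, keep {have(k3), key_at(k4,store), open(d_bay_kitchen)}, require {at(store), open(d_store_dock)}
    → {at(store), have(k3), key_at(k4,store), open(d_bay_kitchen), open(d_store_dock)}
  through step 1 (move(dock,store)): drop {at(store)}, keep {have(k3), key_at(k4,store), open(d_bay_kitchen), open(d_store_dock)}, require {at(dock), open(d_store_dock)}
    → {at(dock), have(k3), key_at(k4,store), open(d_bay_kitchen), open(d_store_dock)}

== RESULT ==
["at(dock)", "have(k3)", "key_at(k4,store)", "open(d_bay_kitchen)", "open(d_store_dock)"]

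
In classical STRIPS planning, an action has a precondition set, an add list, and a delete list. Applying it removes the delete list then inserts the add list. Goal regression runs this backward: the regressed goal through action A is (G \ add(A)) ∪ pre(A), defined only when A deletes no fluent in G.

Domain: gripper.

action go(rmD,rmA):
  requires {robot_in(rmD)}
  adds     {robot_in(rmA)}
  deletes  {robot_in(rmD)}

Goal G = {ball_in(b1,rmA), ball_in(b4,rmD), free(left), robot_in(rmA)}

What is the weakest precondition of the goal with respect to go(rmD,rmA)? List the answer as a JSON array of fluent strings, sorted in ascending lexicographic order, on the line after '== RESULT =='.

Regress:
  G ∩ del = {}  (empty — regression defined)
  G \ add = {ball_in(b1,rmA), ball_in(b4,rmD), free(left), robot_in(rmA)} \ {robot_in(rmA)} = {ball_in(b1,rmA), ball_in(b4,rmD), free(left)}
  ∪ pre   = {ball_in(b1,rmA), ball_in(b4,rmD), free(left)} ∪ {robot_in(rmD)}
          = {ball_in(b1,rmA), ball_in(b4,rmD), free(left), robot_in(rmD)}

== RESULT ==
["ball_in(b1,rmA)", "ball_in(b4,rmD)", "free(left)", "robot_in(rmD)"]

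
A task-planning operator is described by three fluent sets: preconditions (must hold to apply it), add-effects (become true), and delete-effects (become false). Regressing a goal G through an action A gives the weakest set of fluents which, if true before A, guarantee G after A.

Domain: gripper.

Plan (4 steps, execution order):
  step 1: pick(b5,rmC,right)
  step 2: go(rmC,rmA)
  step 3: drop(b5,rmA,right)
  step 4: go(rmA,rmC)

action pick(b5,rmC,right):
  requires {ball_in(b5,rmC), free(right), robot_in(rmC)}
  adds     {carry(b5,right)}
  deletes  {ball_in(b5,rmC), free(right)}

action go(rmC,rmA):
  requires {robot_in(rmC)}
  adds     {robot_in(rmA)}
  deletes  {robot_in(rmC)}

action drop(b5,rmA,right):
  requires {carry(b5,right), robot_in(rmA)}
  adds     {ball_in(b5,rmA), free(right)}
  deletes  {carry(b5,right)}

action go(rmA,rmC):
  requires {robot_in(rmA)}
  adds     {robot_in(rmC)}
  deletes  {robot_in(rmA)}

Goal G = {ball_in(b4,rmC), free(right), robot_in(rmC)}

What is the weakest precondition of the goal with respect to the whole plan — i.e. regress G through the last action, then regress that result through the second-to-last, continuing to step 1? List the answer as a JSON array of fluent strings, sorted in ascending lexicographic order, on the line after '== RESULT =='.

Work backward from the goal:
  through step 4 (go(rmA,rmC)): drop {robot_in(rmC)}, keep {ball_in(b4,rmC), free(right)}, require {robot_in(rmA)}
    → {ball_in(b4,rmC), free(right), robot_in(rmA)}
  through step 3 (drop(b5,rmA,right)): drop {free(right)}, keep {ball_in(b4,rmC), robot_in(rmA)}, require {carry(b5,right), robot_in(rmA)}
    → {ball_in(b4,rmC), carry(b5,right), robot_in(rmA)}
  through step 2 (go(rmC,rmA)): drop {robot_in(rmA)}, keep {ball_in(b4,rmC), carry(b5,right)}, require {robot_in(rmC)}
    → {ball_in(b4,rmC), carry(b5,right), robot_in(rmC)}
  through step 1 (pick(b5,rmC,right)): drop {carry(b5,right)}, keep {ball_in(b4,rmC), robot_in(rmC)}, require {ball_in(b5,rmC), free(right), robot_in(rmC)}
    → {ball_in(b4,rmC), ball_in(b5,rmC), free(right), robot_in(rmC)}

== RESULT ==
["ball_in(b4,rmC)", "ball_in(b5,rmC)", "free(right)", "robot_in(rmC)"]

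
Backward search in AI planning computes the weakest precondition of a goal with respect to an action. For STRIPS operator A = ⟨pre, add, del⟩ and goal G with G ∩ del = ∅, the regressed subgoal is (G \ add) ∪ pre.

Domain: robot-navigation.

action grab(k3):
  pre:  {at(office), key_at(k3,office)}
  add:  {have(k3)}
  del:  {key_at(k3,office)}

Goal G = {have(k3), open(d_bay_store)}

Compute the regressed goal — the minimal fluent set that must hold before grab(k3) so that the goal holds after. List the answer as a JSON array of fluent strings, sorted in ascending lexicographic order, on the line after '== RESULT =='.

Regress:
  G ∩ del = {}  (empty — regression defined)
  G \ add = {have(k3), open(d_bay_store)} \ {have(k3)} = {open(d_bay_store)}
  ∪ pre   = {open(d_bay_store)} ∪ {at(office), key_at(k3,office)}
          = {at(office), key_at(k3,office), open(d_bay_store)}

== RESULT ==
["at(office)", "key_at(k3,office)", "open(d_bay_store)"]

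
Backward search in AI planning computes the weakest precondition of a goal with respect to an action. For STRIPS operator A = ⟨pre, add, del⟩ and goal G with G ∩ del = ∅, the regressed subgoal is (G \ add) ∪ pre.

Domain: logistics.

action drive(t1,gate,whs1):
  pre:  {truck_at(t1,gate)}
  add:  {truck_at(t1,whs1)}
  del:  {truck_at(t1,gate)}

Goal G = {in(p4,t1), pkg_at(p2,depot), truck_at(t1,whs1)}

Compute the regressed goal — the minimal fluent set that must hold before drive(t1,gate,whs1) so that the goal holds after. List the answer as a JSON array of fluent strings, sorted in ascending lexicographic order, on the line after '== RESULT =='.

Compute (G \ add) ∪ pre:
  G ∩ del = {}  (empty — regression defined)
  G \ add = {in(p4,t1), pkg_at(p2,depot), truck_at(t1,whs1)} \ {truck_at(t1,whs1)} = {in(p4,t1), pkg_at(p2,depot)}
  ∪ pre   = {in(p4,t1), pkg_at(p2,depot)} ∪ {truck_at(t1,gate)}
          = {in(p4,t1), pkg_at(p2,depot), truck_at(t1,gate)}

== RESULT ==
["in(p4,t1)", "pkg_at(p2,depot)", "truck_at(t1,gate)"]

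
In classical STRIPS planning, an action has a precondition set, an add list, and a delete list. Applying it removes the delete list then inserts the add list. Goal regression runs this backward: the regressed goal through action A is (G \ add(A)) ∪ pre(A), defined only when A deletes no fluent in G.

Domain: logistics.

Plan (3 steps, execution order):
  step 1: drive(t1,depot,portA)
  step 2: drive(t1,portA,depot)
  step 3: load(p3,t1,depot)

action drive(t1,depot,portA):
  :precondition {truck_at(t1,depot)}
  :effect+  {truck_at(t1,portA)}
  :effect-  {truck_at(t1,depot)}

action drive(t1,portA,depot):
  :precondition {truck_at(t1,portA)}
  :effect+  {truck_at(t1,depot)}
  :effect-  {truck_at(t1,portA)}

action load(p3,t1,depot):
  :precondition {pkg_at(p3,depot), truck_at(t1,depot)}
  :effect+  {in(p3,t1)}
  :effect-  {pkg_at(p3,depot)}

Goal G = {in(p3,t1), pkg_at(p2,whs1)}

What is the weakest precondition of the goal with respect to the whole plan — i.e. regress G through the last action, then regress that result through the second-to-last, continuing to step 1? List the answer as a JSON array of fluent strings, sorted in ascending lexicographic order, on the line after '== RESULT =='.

Work backward from the goal:
  through step 3 (load(p3,t1,depot)): drop {in(p3,t1)}, keep {pkg_at(p2,whs1)}, require {pkg_at(p3,depot), truck_at(t1,depot)}
    → {pkg_at(p2,whs1), pkg_at(p3,depot), truck_at(t1,depot)}
  through step 2 (drive(t1,portA,depot)): drop {truck_at(t1,depot)}, keep {pkg_at(p2,whs1), pkg_at(p3,depot)}, require {truck_at(t1,portA)}
    → {pkg_at(p2,whs1), pkg_at(p3,depot), truck_at(t1,portA)}
  through step 1 (drive(t1,depot,portA)): drop {truck_at(t1,portA)}, keep {pkg_at(p2,whs1), pkg_at(p3,depot)}, require {truck_at(t1,depot)}
    → {pkg_at(p2,whs1), pkg_at(p3,depot), truck_at(t1,depot)}

== RESULT ==
["pkg_at(p2,whs1)", "pkg_at(p3,depot)", "truck_at(t1,depot)"]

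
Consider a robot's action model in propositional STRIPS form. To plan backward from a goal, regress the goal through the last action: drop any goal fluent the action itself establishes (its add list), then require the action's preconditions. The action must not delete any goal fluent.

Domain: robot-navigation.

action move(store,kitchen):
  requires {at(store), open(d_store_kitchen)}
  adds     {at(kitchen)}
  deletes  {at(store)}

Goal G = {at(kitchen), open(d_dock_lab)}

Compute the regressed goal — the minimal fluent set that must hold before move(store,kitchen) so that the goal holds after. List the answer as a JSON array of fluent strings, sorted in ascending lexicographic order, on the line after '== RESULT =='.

Compute (G \ add) ∪ pre:
  G ∩ del = {}  (empty — regression defined)
  G \ add = {at(kitchen), open(d_dock_lab)} \ {at(kitchen)} = {open(d_dock_lab)}
  ∪ pre   = {open(d_dock_lab)} ∪ {at(store), open(d_store_kitchen)}
          = {at(store), open(d_dock_lab), open(d_store_kitchen)}

== RESULT ==
["at(store)", "open(d_dock_lab)", "open(d_store_kitchen)"]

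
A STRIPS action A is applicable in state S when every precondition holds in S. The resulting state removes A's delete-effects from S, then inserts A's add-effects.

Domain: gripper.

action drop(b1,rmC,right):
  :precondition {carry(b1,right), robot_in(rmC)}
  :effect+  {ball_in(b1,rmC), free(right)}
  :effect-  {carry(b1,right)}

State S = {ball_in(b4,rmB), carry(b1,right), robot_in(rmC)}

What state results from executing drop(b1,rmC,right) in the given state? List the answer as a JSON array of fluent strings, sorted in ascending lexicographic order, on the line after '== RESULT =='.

Compute (S \ del) ∪ add:
  pre ⊆ S: {carry(b1,right), robot_in(rmC)} ⊆ S  — applicable
  S \ del = {ball_in(b4,rmB), robot_in(rmC)}
  ∪ add   = {ball_in(b1,rmC), ball_in(b4,rmB), free(right), robot_in(rmC)}

== RESULT ==
["ball_in(b1,rmC)", "ball_in(b4,rmB)", "free(right)", "robot_in(rmC)"]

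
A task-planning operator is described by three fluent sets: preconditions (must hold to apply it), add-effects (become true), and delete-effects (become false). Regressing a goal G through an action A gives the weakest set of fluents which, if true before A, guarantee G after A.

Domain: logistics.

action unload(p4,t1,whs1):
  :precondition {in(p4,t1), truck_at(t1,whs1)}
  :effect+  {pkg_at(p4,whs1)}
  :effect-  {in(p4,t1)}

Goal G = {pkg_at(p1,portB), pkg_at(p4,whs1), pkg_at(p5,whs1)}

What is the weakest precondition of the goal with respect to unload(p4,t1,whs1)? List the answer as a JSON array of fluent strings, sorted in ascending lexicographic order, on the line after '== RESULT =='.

Regress:
  G ∩ del = {}  (empty — regression defined)
  G \ add = {pkg_at(p1,portB), pkg_at(p4,whs1), pkg_at(p5,whs1)} \ {pkg_at(p4,whs1)} = {pkg_at(p1,portB), pkg_at(p5,whs1)}
  ∪ pre   = {pkg_at(p1,portB), pkg_at(p5,whs1)} ∪ {in(p4,t1), truck_at(t1,whs1)}
          = {in(p4,t1), pkg_at(p1,portB), pkg_at(p5,whs1), truck_at(t1,whs1)}

== RESULT ==
["in(p4,t1)", "pkg_at(p1,portB)", "pkg_at(p5,whs1)", "truck_at(t1,whs1)"]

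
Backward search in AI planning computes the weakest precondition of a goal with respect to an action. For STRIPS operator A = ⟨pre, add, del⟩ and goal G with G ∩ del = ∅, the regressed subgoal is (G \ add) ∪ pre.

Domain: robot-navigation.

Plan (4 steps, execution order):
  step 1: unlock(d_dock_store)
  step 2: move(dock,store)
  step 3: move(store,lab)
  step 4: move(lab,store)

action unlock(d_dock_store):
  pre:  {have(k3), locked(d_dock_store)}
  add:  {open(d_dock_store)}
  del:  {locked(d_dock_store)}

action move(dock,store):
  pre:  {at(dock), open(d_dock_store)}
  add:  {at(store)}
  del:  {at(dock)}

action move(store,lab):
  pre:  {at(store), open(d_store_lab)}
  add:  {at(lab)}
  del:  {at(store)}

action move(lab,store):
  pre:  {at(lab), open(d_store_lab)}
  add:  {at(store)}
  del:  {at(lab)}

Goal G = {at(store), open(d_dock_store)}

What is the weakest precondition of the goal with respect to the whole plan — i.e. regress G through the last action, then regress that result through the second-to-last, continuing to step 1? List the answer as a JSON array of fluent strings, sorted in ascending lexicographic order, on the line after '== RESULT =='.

Regress step by step:
  through step 4 (move(lab,store)): drop {at(store)}, keep {open(d_dock_store)}, require {at(lab), open(d_store_lab)}
    → {at(lab), open(d_dock_store), open(d_store_lab)}
  through step 3 (move(store,lab)): drop {at(lab)}, keep {open(d_dock_store), open(d_store_lab)}, require {at(store), open(d_store_lab)}
    → {at(store), open(d_dock_store), open(d_store_lab)}
  through step 2 (move(dock,store)): drop {at(store)}, keep {open(d_dock_store), open(d_store_lab)}, require {at(dock), open(d_dock_store)}
    → {at(dock), open(d_dock_store), open(d_store_lab)}
  through step 1 (unlock(d_dock_store)): drop {open(d_dock_store)}, keep {at(dock), open(d_store_lab)}, require {have(k3), locked(d_dock_store)}
    → {at(dock), have(k3), locked(d_dock_store), open(d_store_lab)}

== RESULT ==
["at(dock)", "have(k3)", "locked(d_dock_store)", "open(d_store_lab)"]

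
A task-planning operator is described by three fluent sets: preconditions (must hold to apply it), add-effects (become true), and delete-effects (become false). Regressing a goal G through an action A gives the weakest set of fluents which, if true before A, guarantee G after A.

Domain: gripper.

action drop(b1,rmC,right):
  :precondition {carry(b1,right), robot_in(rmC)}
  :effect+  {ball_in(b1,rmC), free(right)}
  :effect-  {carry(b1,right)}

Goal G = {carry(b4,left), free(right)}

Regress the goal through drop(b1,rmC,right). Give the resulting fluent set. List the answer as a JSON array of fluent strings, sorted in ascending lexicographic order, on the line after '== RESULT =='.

Compute (G \ add) ∪ pre:
  G ∩ del = {}  (empty — regression defined)
  G \ add = {carry(b4,left), free(right)} \ {ball_in(b1,rmC), free(right)} = {carry(b4,left)}
  ∪ pre   = {carry(b4,left)} ∪ {carry(b1,right), robot_in(rmC)}
          = {carry(b1,right), carry(b4,left), robot_in(rmC)}

== RESULT ==
["carry(b1,right)", "carry(b4,left)", "robot_in(rmC)"]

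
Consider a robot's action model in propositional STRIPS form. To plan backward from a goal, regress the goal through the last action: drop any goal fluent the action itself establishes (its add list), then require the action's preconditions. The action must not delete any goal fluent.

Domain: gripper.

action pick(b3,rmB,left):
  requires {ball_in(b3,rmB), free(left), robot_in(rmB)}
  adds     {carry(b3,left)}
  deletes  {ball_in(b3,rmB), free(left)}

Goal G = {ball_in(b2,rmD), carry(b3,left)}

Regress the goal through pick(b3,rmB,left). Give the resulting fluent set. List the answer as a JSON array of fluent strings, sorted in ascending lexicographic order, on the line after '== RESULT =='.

Compute (G \ add) ∪ pre:
  G ∩ del = {}  (empty — regression defined)
  G \ add = {ball_in(b2,rmD), carry(b3,left)} \ {carry(b3,left)} = {ball_in(b2,rmD)}
  ∪ pre   = {ball_in(b2,rmD)} ∪ {ball_in(b3,rmB), free(left), robot_in(rmB)}
          = {ball_in(b2,rmD), ball_in(b3,rmB), free(left), robot_in(rmB)}

== RESULT ==
["ball_in(b2,rmD)", "ball_in(b3,rmB)", "free(left)", "robot_in(rmB)"]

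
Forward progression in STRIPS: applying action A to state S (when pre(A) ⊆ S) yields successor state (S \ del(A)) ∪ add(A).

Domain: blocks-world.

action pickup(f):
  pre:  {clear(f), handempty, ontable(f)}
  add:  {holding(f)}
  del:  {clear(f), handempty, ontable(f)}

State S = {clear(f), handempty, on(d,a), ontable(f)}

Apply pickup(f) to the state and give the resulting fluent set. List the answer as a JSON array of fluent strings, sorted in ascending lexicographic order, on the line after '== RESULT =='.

Compute (S \ del) ∪ add:
  pre ⊆ S: {clear(f), handempty, ontable(f)} ⊆ S  — applicable
  S \ del = {on(d,a)}
  ∪ add   = {holding(f), on(d,a)}

== RESULT ==
["holding(f)", "on(d,a)"]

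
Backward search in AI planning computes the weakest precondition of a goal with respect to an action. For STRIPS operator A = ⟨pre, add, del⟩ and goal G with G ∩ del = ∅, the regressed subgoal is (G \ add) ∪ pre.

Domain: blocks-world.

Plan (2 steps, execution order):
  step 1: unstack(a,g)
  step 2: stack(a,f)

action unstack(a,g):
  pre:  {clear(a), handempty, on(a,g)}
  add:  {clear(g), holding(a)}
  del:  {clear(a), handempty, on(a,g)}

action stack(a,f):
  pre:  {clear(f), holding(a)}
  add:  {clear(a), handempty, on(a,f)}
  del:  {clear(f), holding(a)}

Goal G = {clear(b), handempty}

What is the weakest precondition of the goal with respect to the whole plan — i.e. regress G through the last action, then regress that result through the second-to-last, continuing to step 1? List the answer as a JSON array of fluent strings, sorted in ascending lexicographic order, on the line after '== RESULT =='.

Work backward from the goal:
  through step 2 (stack(a,f)): drop {handempty}, keep {clear(b)}, require {clear(f), holding(a)}
    → {clear(b), clear(f), holding(a)}
  through step 1 (unstack(a,g)): drop {holding(a)}, keep {clear(b), clear(f)}, require {clear(a), handempty, on(a,g)}
    → {clear(a), clear(b), clear(f), handempty, on(a,g)}

== RESULT ==
["clear(a)", "clear(b)", "clear(f)", "handempty", "on(a,g)"]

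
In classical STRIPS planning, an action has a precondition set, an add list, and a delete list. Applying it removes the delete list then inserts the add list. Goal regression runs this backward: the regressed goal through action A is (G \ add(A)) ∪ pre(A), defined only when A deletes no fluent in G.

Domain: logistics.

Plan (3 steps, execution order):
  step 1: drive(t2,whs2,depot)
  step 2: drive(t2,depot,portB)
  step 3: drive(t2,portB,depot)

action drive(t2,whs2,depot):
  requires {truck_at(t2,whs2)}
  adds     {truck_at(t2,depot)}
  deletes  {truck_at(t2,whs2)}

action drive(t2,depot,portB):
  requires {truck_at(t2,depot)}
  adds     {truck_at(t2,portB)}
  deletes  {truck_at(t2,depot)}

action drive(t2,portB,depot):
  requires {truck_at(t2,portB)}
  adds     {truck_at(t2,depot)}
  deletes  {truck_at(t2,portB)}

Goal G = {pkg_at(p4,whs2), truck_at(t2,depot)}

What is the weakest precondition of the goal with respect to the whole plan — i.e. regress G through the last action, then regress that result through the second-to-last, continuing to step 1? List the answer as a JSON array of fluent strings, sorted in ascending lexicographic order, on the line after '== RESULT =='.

Work backward from the goal:
  through step 3 (drive(t2,portB,depot)): drop {truck_at(t2,depot)}, keep {pkg_at(p4,whs2)}, require {truck_at(t2,portB)}
    → {pkg_at(p4,whs2), truck_at(t2,portB)}
  through step 2 (drive(t2,depot,portB)): drop {truck_at(t2,portB)}, keep {pkg_at(p4,whs2)}, require {truck_at(t2,depot)}
    → {pkg_at(p4,whs2), truck_at(t2,depot)}
  through step 1 (drive(t2,whs2,depot)): drop {truck_at(t2,depot)}, keep {pkg_at(p4,whs2)}, require {truck_at(t2,whs2)}
    → {pkg_at(p4,whs2), truck_at(t2,whs2)}

== RESULT ==
["pkg_at(p4,whs2)", "truck_at(t2,whs2)"]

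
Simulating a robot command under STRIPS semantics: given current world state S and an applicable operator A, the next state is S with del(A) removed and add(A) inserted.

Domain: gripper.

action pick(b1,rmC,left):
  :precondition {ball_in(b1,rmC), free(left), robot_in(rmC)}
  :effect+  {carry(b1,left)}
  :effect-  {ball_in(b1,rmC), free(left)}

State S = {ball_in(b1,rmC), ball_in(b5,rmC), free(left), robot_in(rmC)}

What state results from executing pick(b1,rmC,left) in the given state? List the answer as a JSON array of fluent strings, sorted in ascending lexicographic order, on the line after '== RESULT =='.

Progress:
  pre ⊆ S: {ball_in(b1,rmC), free(left), robot_in(rmC)} ⊆ S  — applicable
  S \ del = {ball_in(b5,rmC), robot_in(rmC)}
  ∪ add   = {ball_in(b5,rmC), carry(b1,left), robot_in(rmC)}

== RESULT ==
["ball_in(b5,rmC)", "carry(b1,left)", "robot_in(rmC)"]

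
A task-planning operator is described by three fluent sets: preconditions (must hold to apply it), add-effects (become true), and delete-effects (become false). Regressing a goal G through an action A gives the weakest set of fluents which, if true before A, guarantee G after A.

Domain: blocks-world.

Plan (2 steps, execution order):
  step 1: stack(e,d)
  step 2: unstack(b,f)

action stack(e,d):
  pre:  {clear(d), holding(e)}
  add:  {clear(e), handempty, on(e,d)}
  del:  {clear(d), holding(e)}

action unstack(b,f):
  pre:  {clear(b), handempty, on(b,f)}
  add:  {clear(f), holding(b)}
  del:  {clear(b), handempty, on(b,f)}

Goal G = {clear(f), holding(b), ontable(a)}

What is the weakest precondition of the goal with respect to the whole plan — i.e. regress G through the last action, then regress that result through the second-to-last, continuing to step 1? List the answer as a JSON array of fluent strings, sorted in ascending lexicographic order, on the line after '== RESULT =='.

Regress step by step:
  through step 2 (unstack(b,f)): drop {clear(f), holding(b)}, keep {ontable(a)}, require {clear(b), handempty, on(b,f)}
    → {clear(b), handempty, on(b,f), ontable(a)}
  through step 1 (stack(e,d)): drop {handempty}, keep {clear(b), on(b,f), ontable(a)}, require {clear(d), holding(e)}
    → {clear(b), clear(d), holding(e), on(b,f), ontable(a)}

== RESULT ==
["clear(b)", "clear(d)", "holding(e)", "on(b,f)", "ontable(a)"]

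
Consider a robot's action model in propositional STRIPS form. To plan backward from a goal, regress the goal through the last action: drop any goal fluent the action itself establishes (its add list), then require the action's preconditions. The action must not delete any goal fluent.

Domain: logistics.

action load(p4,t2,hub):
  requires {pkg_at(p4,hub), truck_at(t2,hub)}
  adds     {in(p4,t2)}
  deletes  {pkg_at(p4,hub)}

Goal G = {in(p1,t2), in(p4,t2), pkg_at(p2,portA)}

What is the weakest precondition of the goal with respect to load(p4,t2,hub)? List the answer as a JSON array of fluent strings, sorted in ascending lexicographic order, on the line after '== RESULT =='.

Regress:
  G ∩ del = {}  (empty — regression defined)
  G \ add = {in(p1,t2), in(p4,t2), pkg_at(p2,portA)} \ {in(p4,t2)} = {in(p1,t2), pkg_at(p2,portA)}
  ∪ pre   = {in(p1,t2), pkg_at(p2,portA)} ∪ {pkg_at(p4,hub), truck_at(t2,hub)}
          = {in(p1,t2), pkg_at(p2,portA), pkg_at(p4,hub), truck_at(t2,hub)}

== RESULT ==
["in(p1,t2)", "pkg_at(p2,portA)", "pkg_at(p4,hub)", "truck_at(t2,hub)"]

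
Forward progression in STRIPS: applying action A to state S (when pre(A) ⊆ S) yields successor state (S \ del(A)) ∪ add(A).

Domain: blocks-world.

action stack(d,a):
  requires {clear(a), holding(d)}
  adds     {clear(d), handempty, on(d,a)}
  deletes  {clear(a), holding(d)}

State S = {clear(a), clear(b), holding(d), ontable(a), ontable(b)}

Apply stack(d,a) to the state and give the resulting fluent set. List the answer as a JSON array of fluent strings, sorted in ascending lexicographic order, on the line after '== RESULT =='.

Compute (S \ del) ∪ add:
  pre ⊆ S: {clear(a), holding(d)} ⊆ S  — applicable
  S \ del = {clear(b), ontable(a), ontable(b)}
  ∪ add   = {clear(b), clear(d), handempty, on(d,a), ontable(a), ontable(b)}

== RESULT ==
["clear(b)", "clear(d)", "handempty", "on(d,a)", "ontable(a)", "ontable(b)"]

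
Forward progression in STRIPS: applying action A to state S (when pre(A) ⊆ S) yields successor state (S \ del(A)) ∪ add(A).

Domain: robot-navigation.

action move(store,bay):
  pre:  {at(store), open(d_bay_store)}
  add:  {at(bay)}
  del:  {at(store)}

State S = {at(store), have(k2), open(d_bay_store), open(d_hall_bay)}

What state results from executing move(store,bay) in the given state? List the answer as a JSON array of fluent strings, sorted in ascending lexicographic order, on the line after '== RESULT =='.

Progress:
  pre ⊆ S: {at(store), open(d_bay_store)} ⊆ S  — applicable
  S \ del = {have(k2), open(d_bay_store), open(d_hall_bay)}
  ∪ add   = {at(bay), have(k2), open(d_bay_store), open(d_hall_bay)}

== RESULT ==
["at(bay)", "have(k2)", "open(d_bay_store)", "open(d_hall_bay)"]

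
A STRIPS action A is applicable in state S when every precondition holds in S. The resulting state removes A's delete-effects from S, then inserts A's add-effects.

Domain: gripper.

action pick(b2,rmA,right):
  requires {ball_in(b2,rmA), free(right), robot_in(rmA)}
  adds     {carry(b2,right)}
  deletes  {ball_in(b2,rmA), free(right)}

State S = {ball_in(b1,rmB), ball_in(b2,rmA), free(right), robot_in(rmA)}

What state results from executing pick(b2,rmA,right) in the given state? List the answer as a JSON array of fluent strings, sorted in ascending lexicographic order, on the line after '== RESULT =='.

Compute (S \ del) ∪ add:
  pre ⊆ S: {ball_in(b2,rmA), free(right), robot_in(rmA)} ⊆ S  — applicable
  S \ del = {ball_in(b1,rmB), robot_in(rmA)}
  ∪ add   = {ball_in(b1,rmB), carry(b2,right), robot_in(rmA)}

== RESULT ==
["ball_in(b1,rmB)", "carry(b2,right)", "robot_in(rmA)"]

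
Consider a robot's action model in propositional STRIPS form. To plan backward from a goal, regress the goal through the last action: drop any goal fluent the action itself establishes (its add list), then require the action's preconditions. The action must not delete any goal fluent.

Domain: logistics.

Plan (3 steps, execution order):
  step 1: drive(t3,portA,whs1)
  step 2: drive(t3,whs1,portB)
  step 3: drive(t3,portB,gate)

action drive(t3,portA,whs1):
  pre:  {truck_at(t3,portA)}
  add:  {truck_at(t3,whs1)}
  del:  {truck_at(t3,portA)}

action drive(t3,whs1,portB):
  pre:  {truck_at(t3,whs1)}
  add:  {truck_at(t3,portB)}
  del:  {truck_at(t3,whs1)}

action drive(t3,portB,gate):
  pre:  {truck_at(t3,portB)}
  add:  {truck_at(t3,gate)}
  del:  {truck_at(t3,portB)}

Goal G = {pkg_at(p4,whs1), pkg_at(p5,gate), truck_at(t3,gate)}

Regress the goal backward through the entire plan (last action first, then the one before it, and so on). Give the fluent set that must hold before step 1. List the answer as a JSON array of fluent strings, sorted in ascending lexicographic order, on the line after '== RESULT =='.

Regress step by step:
  through step 3 (drive(t3,portB,gate)): drop {truck_at(t3,gate)}, keep {pkg_at(p4,whs1), pkg_at(p5,gate)}, require {truck_at(t3,portB)}
    → {pkg_at(p4,whs1), pkg_at(p5,gate), truck_at(t3,portB)}
  through step 2 (drive(t3,whs1,portB)): drop {truck_at(t3,portB)}, keep {pkg_at(p4,whs1), pkg_at(p5,gate)}, require {truck_at(t3,whs1)}
    → {pkg_at(p4,whs1), pkg_at(p5,gate), truck_at(t3,whs1)}
  through step 1 (drive(t3,portA,whs1)): drop {truck_at(t3,whs1)}, keep {pkg_at(p4,whs1), pkg_at(p5,gate)}, require {truck_at(t3,portA)}
    → {pkg_at(p4,whs1), pkg_at(p5,gate), truck_at(t3,portA)}

== RESULT ==
["pkg_at(p4,whs1)", "pkg_at(p5,gate)", "truck_at(t3,portA)"]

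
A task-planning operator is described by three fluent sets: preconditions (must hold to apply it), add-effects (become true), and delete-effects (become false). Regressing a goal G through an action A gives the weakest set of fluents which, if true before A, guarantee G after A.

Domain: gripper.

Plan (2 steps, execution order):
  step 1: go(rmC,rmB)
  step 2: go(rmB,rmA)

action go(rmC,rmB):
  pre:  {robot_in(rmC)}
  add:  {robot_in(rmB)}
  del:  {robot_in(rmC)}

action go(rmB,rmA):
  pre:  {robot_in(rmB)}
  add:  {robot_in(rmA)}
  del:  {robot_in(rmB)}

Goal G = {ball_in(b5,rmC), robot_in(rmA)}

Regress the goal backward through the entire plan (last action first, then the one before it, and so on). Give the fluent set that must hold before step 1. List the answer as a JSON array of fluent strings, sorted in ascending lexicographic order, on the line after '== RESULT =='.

Regress step by step:
  through step 2 (go(rmB,rmA)): drop {robot_in(rmA)}, keep {ball_in(b5,rmC)}, require {robot_in(rmB)}
    → {ball_in(b5,rmC), robot_in(rmB)}
  through step 1 (go(rmC,rmB)): drop {robot_in(rmB)}, keep {ball_in(b5,rmC)}, require {robot_in(rmC)}
    → {ball_in(b5,rmC), robot_in(rmC)}

== RESULT ==
["ball_in(b5,rmC)", "robot_in(rmC)"]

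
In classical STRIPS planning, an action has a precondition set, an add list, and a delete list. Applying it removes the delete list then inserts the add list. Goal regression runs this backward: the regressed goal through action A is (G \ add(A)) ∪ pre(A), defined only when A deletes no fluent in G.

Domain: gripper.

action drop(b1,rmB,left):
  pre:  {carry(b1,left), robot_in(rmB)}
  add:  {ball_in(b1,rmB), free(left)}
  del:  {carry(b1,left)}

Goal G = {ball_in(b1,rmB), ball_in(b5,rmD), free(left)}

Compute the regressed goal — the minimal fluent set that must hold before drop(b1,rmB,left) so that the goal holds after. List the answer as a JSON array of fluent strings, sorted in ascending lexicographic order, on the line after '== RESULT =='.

Regress:
  G ∩ del = {}  (empty — regression defined)
  G \ add = {ball_in(b1,rmB), ball_in(b5,rmD), free(left)} \ {ball_in(b1,rmB), free(left)} = {ball_in(b5,rmD)}
  ∪ pre   = {ball_in(b5,rmD)} ∪ {carry(b1,left), robot_in(rmB)}
          = {ball_in(b5,rmD), carry(b1,left), robot_in(rmB)}

== RESULT ==
["ball_in(b5,rmD)", "carry(b1,left)", "robot_in(rmB)"]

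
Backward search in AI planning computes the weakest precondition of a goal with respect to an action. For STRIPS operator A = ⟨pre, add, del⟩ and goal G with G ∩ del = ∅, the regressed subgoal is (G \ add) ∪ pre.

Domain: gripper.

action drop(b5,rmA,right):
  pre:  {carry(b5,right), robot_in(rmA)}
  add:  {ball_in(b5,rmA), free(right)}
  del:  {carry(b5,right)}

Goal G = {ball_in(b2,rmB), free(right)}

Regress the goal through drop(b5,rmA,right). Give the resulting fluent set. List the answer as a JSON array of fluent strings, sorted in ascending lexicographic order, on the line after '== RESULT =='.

Compute (G \ add) ∪ pre:
  G ∩ del = {}  (empty — regression defined)
  G \ add = {ball_in(b2,rmB), free(right)} \ {ball_in(b5,rmA), free(right)} = {ball_in(b2,rmB)}
  ∪ pre   = {ball_in(b2,rmB)} ∪ {carry(b5,right), robot_in(rmA)}
          = {ball_in(b2,rmB), carry(b5,right), robot_in(rmA)}

== RESULT ==
["ball_in(b2,rmB)", "carry(b5,right)", "robot_in(rmA)"]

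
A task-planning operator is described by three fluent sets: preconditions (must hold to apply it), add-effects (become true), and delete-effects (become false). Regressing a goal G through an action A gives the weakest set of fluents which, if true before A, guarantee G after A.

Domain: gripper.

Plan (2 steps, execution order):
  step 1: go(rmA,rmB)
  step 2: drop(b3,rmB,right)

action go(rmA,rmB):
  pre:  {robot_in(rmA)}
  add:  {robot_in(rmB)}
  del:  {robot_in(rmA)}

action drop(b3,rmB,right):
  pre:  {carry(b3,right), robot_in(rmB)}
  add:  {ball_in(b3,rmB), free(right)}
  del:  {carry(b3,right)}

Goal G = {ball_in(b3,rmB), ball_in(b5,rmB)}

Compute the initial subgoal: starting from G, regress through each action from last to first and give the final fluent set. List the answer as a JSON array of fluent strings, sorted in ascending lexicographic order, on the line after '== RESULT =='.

Work backward from the goal:
  through step 2 (drop(b3,rmB,right)): drop {ball_in(b3,rmB)}, keep {ball_in(b5,rmB)}, require {carry(b3,right), robot_in(rmB)}
    → {ball_in(b5,rmB), carry(b3,right), robot_in(rmB)}
  through step 1 (go(rmA,rmB)): drop {robot_in(rmB)}, keep {ball_in(b5,rmB), carry(b3,right)}, require {robot_in(rmA)}
    → {ball_in(b5,rmB), carry(b3,right), robot_in(rmA)}

== RESULT ==
["ball_in(b5,rmB)", "carry(b3,right)", "robot_in(rmA)"]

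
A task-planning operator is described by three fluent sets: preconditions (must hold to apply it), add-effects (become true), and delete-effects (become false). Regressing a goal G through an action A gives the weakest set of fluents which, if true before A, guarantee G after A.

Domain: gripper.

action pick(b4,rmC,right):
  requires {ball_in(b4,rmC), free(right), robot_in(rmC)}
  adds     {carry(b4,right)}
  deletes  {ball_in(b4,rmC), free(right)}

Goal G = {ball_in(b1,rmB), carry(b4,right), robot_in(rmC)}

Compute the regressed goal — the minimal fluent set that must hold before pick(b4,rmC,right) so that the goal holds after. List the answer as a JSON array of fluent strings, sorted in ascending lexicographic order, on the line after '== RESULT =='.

Regress:
  G ∩ del = {}  (empty — regression defined)
  G \ add = {ball_in(b1,rmB), carry(b4,right), robot_in(rmC)} \ {carry(b4,right)} = {ball_in(b1,rmB), robot_in(rmC)}
  ∪ pre   = {ball_in(b1,rmB), robot_in(rmC)} ∪ {ball_in(b4,rmC), free(right), robot_in(rmC)}
          = {ball_in(b1,rmB), ball_in(b4,rmC), free(right), robot_in(rmC)}

== RESULT ==
["ball_in(b1,rmB)", "ball_in(b4,rmC)", "free(right)", "robot_in(rmC)"]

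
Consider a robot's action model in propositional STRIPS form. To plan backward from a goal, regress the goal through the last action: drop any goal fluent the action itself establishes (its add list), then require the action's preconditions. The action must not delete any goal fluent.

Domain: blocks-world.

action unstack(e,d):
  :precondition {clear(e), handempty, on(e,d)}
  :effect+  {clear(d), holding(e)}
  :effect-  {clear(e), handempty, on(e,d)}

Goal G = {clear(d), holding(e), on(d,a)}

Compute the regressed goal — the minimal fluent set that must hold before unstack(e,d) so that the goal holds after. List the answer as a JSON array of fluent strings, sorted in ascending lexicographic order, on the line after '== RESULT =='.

Regress:
  G ∩ del = {}  (empty — regression defined)
  G \ add = {clear(d), holding(e), on(d,a)} \ {clear(d), holding(e)} = {on(d,a)}
  ∪ pre   = {on(d,a)} ∪ {clear(e), handempty, on(e,d)}
          = {clear(e), handempty, on(d,a), on(e,d)}

== RESULT ==
["clear(e)", "handempty", "on(d,a)", "on(e,d)"]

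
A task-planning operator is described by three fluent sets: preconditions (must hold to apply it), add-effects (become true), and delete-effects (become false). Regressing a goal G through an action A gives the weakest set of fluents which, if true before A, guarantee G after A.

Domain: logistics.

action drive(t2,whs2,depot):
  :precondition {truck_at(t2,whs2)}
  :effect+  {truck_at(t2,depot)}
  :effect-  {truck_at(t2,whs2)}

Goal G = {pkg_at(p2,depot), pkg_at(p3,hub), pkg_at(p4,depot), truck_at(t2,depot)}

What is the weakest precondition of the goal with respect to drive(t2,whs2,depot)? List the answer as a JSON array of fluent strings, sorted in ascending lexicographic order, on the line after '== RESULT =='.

Regress:
  G ∩ del = {}  (empty — regression defined)
  G \ add = {pkg_at(p2,depot), pkg_at(p3,hub), pkg_at(p4,depot), truck_at(t2,depot)} \ {truck_at(t2,depot)} = {pkg_at(p2,depot), pkg_at(p3,hub), pkg_at(p4,depot)}
  ∪ pre   = {pkg_at(p2,depot), pkg_at(p3,hub), pkg_at(p4,depot)} ∪ {truck_at(t2,whs2)}
          = {pkg_at(p2,depot), pkg_at(p3,hub), pkg_at(p4,depot), truck_at(t2,whs2)}

== RESULT ==
["pkg_at(p2,depot)", "pkg_at(p3,hub)", "pkg_at(p4,depot)", "truck_at(t2,whs2)"]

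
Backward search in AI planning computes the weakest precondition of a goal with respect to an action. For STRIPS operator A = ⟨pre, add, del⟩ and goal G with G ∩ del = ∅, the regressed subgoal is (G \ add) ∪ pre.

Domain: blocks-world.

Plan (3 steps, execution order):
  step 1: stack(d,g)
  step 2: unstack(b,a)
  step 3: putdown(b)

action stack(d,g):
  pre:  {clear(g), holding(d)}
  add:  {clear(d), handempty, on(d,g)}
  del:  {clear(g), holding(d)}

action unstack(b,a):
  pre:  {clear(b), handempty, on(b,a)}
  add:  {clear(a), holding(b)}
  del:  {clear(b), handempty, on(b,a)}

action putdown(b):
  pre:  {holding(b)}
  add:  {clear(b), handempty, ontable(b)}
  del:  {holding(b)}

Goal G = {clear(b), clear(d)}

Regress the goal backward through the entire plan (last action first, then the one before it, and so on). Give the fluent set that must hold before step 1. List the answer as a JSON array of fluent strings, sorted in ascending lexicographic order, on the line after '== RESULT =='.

Work backward from the goal:
  through step 3 (putdown(b)): drop {clear(b)}, keep {clear(d)}, require {holding(b)}
    → {clear(d), holding(b)}
  through step 2 (unstack(b,a)): drop {holding(b)}, keep {clear(d)}, require {clear(b), handempty, on(b,a)}
    → {clear(b), clear(d), handempty, on(b,a)}
  through step 1 (stack(d,g)): drop {clear(d), handempty}, keep {clear(b), on(b,a)}, require {clear(g), holding(d)}
    → {clear(b), clear(g), holding(d), on(b,a)}

== RESULT ==
["clear(b)", "clear(g)", "holding(d)", "on(b,a)"]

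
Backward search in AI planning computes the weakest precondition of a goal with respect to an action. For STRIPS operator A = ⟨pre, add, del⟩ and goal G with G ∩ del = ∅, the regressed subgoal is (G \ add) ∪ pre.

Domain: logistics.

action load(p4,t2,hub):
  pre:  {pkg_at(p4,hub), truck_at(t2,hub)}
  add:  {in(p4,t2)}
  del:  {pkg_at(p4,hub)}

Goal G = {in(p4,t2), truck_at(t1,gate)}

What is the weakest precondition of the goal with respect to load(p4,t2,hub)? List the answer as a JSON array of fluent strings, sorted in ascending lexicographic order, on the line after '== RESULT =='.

Regress:
  G ∩ del = {}  (empty — regression defined)
  G \ add = {in(p4,t2), truck_at(t1,gate)} \ {in(p4,t2)} = {truck_at(t1,gate)}
  ∪ pre   = {truck_at(t1,gate)} ∪ {pkg_at(p4,hub), truck_at(t2,hub)}
          = {pkg_at(p4,hub), truck_at(t1,gate), truck_at(t2,hub)}

== RESULT ==
["pkg_at(p4,hub)", "truck_at(t1,gate)", "truck_at(t2,hub)"]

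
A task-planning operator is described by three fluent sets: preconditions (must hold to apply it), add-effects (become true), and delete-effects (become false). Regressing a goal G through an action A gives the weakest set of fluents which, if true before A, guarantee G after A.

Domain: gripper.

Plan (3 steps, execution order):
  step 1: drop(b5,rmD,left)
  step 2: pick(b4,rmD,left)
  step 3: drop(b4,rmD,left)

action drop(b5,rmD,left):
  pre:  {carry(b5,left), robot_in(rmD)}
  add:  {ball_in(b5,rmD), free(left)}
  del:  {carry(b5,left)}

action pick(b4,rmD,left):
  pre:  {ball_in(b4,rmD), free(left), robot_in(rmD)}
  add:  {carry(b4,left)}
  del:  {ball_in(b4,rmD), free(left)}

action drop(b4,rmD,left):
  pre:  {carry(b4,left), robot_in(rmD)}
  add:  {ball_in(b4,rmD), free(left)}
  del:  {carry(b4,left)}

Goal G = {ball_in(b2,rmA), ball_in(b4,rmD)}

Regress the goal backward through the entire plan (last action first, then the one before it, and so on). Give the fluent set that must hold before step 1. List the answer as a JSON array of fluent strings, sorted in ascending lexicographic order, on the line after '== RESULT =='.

Work backward from the goal:
  through step 3 (drop(b4,rmD,left)): drop {ball_in(b4,rmD)}, keep {ball_in(b2,rmA)}, require {carry(b4,left), robot_in(rmD)}
    → {ball_in(b2,rmA), carry(b4,left), robot_in(rmD)}
  through step 2 (pick(b4,rmD,left)): drop {carry(b4,left)}, keep {ball_in(b2,rmA), robot_in(rmD)}, require {ball_in(b4,rmD), free(left), robot_in(rmD)}
    → {ball_in(b2,rmA), ball_in(b4,rmD), free(left), robot_in(rmD)}
  through step 1 (drop(b5,rmD,left)): drop {free(left)}, keep {ball_in(b2,rmA), ball_in(b4,rmD), robot_in(rmD)}, require {carry(b5,left), robot_in(rmD)}
    → {ball_in(b2,rmA), ball_in(b4,rmD), carry(b5,left), robot_in(rmD)}

== RESULT ==
["ball_in(b2,rmA)", "ball_in(b4,rmD)", "carry(b5,left)", "robot_in(rmD)"]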